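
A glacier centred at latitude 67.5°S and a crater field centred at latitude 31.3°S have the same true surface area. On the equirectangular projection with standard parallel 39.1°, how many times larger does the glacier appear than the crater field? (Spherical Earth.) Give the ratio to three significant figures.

With standard parallel φ₀ = 39.1°, the equirectangular projection gives x = Rλ cos φ₀, y = Rφ, so h = 1 and k = cos 39.1° / cos φ.
Areal scale at 67.5°: h·k = 1.000 × 2.028 = 2.028.
Areal scale at 31.3°: h·k = 1.000 × 0.9082 = 0.9082.
Ratio = 2.028/0.9082 ≈ 2.23.

2.23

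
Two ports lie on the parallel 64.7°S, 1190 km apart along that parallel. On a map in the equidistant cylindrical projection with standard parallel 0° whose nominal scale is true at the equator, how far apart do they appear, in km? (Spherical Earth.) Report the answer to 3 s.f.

For the equirectangular projection with φ₀ = 0 (plate carrée), h = 1 along meridians and k = sec φ along parallels.
Along the parallel, k = sec 64.7° = 1/0.4274 = 2.340.
Map distance = 1190 × 2.340 ≈ 2780 km.

2780 km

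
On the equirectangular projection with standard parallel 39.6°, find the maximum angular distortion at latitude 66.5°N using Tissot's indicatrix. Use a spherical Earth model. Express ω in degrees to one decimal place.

In the equirectangular projection with standard parallel φ₀ = 39.6° (x = Rλ cos φ₀, y = Rφ), meridians are true-scale (h = 1) and the parallel scale is k = cos φ₀ / cos φ.
At 66.5°: h = 1.000, k = 1.932; principal scales a = 1.932, b = 1.000.
sin(ω/2) = (a − b)/(a + b) = 0.9323/2.932 = 0.3179, so ω = 2 arcsin(0.3179) ≈ 37.1°.

37.1°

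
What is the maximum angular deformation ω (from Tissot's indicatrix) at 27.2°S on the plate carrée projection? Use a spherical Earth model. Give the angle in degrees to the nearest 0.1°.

Plate carrée maps x = Rλ, y = Rφ. The meridian scale is h = 1 and the parallel scale is k = 1/cos φ = sec φ.
At 27.2°: h = 1.000, k = 1.124; principal scales a = 1.124, b = 1.000.
sin(ω/2) = (a − b)/(a + b) = 0.1243/2.124 = 0.05853, so ω = 2 arcsin(0.05853) ≈ 6.7°.

6.7°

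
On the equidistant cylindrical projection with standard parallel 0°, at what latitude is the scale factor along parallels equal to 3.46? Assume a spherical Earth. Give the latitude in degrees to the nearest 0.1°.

73.2°

Plate carrée: h = 1, k = sec φ along parallels.
sec φ = 3.46  ⇒  cos φ = 0.2890  ⇒  φ ≈ 73.2°.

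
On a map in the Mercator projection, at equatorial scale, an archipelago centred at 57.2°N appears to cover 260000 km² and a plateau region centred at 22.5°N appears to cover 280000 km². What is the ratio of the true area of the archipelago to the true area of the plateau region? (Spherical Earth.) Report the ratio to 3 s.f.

0.319

Since Mercator area scale is 1/cos²φ, the true area equals the apparent area multiplied by cos²φ.
True area of archipelago: 260000 × cos²(57.2°) = 260000 × 0.2934 = 76300 km².
True area of plateau region: 280000 × cos²(22.5°) = 280000 × 0.8536 = 239000 km².
Ratio = 76300 / 239000 ≈ 0.319.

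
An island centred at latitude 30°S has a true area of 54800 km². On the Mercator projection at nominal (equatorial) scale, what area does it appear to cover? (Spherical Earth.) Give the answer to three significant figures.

73100 km²

The Mercator projection is conformal; its linear scale factor is the same in every direction and equals sec φ = 1/cos φ.
Areal scale = k² = sec²φ = 1/cos²(30°) = 1/0.8660² = 1.333.
Apparent area = 54800 × 1.333 ≈ 73100 km².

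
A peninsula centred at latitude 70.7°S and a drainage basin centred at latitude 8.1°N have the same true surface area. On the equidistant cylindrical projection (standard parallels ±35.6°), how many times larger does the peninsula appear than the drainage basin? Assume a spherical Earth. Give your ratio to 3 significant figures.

With standard parallel φ₀ = 35.6°, the equirectangular projection gives x = Rλ cos φ₀, y = Rφ, so h = 1 and k = cos 35.6° / cos φ.
Areal scale at 70.7°: h·k = 1.000 × 2.460 = 2.460.
Areal scale at 8.1°: h·k = 1.000 × 0.8213 = 0.8213.
Ratio = 2.460/0.8213 ≈ 3.00.

3.00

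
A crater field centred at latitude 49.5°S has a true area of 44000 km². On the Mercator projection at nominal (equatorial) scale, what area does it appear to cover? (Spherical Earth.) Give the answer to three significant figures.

104000 km²

The Mercator projection is conformal; its linear scale factor is the same in every direction and equals sec φ = 1/cos φ.
Areal scale = k² = sec²φ = 1/cos²(49.5°) = 1/0.6494² = 2.371.
Apparent area = 44000 × 2.371 ≈ 104000 km².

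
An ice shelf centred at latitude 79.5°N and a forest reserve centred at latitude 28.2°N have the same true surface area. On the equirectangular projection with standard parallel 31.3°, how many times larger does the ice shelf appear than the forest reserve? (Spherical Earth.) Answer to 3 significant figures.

4.84

In the equirectangular projection with standard parallel φ₀ = 31.3° (x = Rλ cos φ₀, y = Rφ), meridians are true-scale (h = 1) and the parallel scale is k = cos φ₀ / cos φ.
Areal scale at 79.5°: h·k = 1.000 × 4.689 = 4.689.
Areal scale at 28.2°: h·k = 1.000 × 0.9695 = 0.9695.
Ratio = 4.689/0.9695 ≈ 4.84.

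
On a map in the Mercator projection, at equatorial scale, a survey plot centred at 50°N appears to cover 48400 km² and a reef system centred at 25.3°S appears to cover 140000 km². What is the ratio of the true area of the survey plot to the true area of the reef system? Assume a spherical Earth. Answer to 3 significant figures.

Since Mercator area scale is 1/cos²φ, the true area equals the apparent area multiplied by cos²φ.
True area of survey plot: 48400 × cos²(50°) = 48400 × 0.4132 = 20000 km².
True area of reef system: 140000 × cos²(25.3°) = 140000 × 0.8174 = 114400 km².
Ratio = 20000 / 114400 ≈ 0.175.

0.175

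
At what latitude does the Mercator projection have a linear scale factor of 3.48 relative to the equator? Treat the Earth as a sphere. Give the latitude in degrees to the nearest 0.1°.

Mercator scale is k = sec φ = 1/cos φ.
1/cos φ = 3.48  ⇒  cos φ = 0.2874  ⇒  φ = arccos(0.2874) ≈ 73.3°.

73.3°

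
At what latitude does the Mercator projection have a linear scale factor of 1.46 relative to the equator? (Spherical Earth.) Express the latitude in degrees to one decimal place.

46.8°

Mercator scale is k = sec φ = 1/cos φ.
1/cos φ = 1.46  ⇒  cos φ = 0.6849  ⇒  φ = arccos(0.6849) ≈ 46.8°.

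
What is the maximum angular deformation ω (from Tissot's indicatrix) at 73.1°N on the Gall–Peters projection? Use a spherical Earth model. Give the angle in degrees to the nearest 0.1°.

The Gall–Peters projection is cylindrical equal-area with φ₀ = 45°. For cylindrical equal-area with standard parallel φ₀, h = cos φ / cos φ₀ and k = cos φ₀ / cos φ, so h·k = 1.
At 73.1°: h = 0.4111, k = 2.432; principal scales a = 2.432, b = 0.4111.
sin(ω/2) = (a − b)/(a + b) = 2.021/2.844 = 0.7108, so ω = 2 arcsin(0.7108) ≈ 90.6°.

90.6°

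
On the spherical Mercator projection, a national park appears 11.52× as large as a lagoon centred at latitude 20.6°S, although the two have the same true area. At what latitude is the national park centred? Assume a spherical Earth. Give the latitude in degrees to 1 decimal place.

74.0°

Mercator areal scale is sec²φ, so apparent-area ratio = sec²φ₁ / sec²φ₂ = cos²φ₂ / cos²φ₁.
cos²φ₂ / cos²φ₁ = 11.52  ⇒  cos φ₁ = cos 20.6° / √11.52 = 0.9361/3.394 = 0.2758.
φ₁ = arccos(0.2758) ≈ 74.0°.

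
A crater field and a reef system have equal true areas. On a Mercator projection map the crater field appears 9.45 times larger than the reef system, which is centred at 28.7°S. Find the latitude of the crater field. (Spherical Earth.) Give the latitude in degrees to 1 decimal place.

Mercator areal scale is sec²φ, so apparent-area ratio = sec²φ₁ / sec²φ₂ = cos²φ₂ / cos²φ₁.
cos²φ₂ / cos²φ₁ = 9.45  ⇒  cos φ₁ = cos 28.7° / √9.45 = 0.8771/3.074 = 0.2853.
φ₁ = arccos(0.2853) ≈ 73.4°.

73.4°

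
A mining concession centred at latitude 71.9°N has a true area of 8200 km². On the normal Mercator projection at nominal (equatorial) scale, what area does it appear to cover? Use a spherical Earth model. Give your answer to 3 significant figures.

For Mercator, h = k = sec φ (a conformal cylindrical projection has a single point scale, 1/cos φ).
Areal scale = k² = sec²φ = 1/cos²(71.9°) = 1/0.3107² = 10.36.
Apparent area = 8200 × 10.36 ≈ 85000 km².

85000 km²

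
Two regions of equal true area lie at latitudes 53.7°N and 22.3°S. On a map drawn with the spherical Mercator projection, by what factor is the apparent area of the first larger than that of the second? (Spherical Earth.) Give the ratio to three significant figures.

On Mercator, area is exaggerated by sec²φ = 1/cos²φ.
At 53.7°: sec²(53.7°) = 1/0.5920² = 2.853.
At 22.3°: sec²(22.3°) = 1/0.9252² = 1.168.
Ratio = 2.853/1.168 = cos²(22.3°)/cos²(53.7°) ≈ 2.44.

2.44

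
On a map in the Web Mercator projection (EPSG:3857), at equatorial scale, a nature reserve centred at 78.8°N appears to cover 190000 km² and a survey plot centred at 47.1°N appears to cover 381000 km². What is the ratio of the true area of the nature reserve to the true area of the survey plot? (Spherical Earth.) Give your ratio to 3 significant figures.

0.0406

Mercator's areal exaggeration is sec²φ; hence true area = (apparent area) · cos²φ.
True area of nature reserve: 190000 × cos²(78.8°) = 190000 × 0.03773 = 7168 km².
True area of survey plot: 381000 × cos²(47.1°) = 381000 × 0.4634 = 176500 km².
Ratio = 7168 / 176500 ≈ 0.0406.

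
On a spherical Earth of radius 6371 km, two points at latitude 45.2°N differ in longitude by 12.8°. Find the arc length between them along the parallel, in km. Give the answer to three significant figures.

Arc length along a parallel = R cos φ · Δλ (with Δλ in radians).
= 6371 × cos 45.2° × (12.8° × π/180) = 6371 × 0.7046 × 0.2234 ≈ 1000 km.

1000 km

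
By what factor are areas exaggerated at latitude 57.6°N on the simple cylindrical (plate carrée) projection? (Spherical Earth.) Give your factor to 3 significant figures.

In the plate carrée (x = Rλ, y = Rφ), meridians are true-scale (h = 1) and parallels are stretched by k = sec φ.
Areal scale = h·k = 1 × sec φ; at 57.6°, h = 1.000, k = 1.866, so h·k = 1.866.

1.87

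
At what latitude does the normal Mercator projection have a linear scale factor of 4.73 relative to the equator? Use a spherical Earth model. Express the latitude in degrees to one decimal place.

77.8°

Mercator scale is k = sec φ = 1/cos φ.
1/cos φ = 4.73  ⇒  cos φ = 0.2114  ⇒  φ = arccos(0.2114) ≈ 77.8°.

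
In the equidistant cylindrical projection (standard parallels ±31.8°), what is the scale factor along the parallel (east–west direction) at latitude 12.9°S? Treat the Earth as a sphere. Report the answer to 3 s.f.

0.872

In the equirectangular projection with standard parallel φ₀ = 31.8° (x = Rλ cos φ₀, y = Rφ), meridians are true-scale (h = 1) and the parallel scale is k = cos φ₀ / cos φ.
k = cos 31.8° / cos 12.9° = 0.8499/0.9748 = 0.8719.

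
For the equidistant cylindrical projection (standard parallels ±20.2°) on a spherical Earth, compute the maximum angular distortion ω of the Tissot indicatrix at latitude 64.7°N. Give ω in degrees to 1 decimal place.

44.0°

In the equirectangular projection with standard parallel φ₀ = 20.2° (x = Rλ cos φ₀, y = Rφ), meridians are true-scale (h = 1) and the parallel scale is k = cos φ₀ / cos φ.
At 64.7°: h = 1.000, k = 2.196; principal scales a = 2.196, b = 1.000.
sin(ω/2) = (a − b)/(a + b) = 1.196/3.196 = 0.3742, so ω = 2 arcsin(0.3742) ≈ 44.0°.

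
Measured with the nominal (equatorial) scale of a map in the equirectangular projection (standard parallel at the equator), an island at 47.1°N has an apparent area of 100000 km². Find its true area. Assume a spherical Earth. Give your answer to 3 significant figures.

For the equirectangular projection with φ₀ = 0 (plate carrée), h = 1 along meridians and k = sec φ along parallels.
Areal scale = h·k = 1 × sec φ; at 47.1°, h = 1.000, k = 1.469, so h·k = 1.469.
True area = apparent / (areal scale) = 100000 / 1.469 ≈ 68100 km².

68100 km²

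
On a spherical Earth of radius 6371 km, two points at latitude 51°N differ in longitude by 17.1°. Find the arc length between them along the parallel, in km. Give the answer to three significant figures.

Arc length along a parallel = R cos φ · Δλ (with Δλ in radians).
= 6371 × cos 51° × (17.1° × π/180) = 6371 × 0.6293 × 0.2985 ≈ 1200 km.

1200 km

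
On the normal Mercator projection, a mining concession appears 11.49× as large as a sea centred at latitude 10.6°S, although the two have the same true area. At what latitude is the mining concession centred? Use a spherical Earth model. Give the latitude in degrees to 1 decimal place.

73.1°

On Mercator, (apparent₁)/(apparent₂) = sec²φ₁ / sec²φ₂ when true areas are equal.
cos²φ₂ / cos²φ₁ = 11.49  ⇒  cos φ₁ = cos 10.6° / √11.49 = 0.9829/3.390 = 0.2900.
φ₁ = arccos(0.2900) ≈ 73.1°.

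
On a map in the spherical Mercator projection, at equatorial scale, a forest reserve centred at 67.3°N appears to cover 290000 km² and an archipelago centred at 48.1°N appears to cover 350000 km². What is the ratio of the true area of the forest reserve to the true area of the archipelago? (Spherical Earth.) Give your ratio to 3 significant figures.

Since Mercator area scale is 1/cos²φ, the true area equals the apparent area multiplied by cos²φ.
True area of forest reserve: 290000 × cos²(67.3°) = 290000 × 0.1489 = 43190 km².
True area of archipelago: 350000 × cos²(48.1°) = 350000 × 0.4460 = 156100 km².
Ratio = 43190 / 156100 ≈ 0.277.

0.277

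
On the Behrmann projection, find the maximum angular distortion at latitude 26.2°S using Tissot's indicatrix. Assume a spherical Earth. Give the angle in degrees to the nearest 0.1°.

The Behrmann projection is cylindrical equal-area with φ₀ = 30°. Cylindrical equal-area (φ₀ = 30°): h = cos φ / cos 30° along meridians, k = cos 30° / cos φ along parallels; h·k = 1.
At 26.2°: h = 1.036, k = 0.9652; principal scales a = 1.036, b = 0.9652.
sin(ω/2) = (a − b)/(a + b) = 0.07087/2.001 = 0.03541, so ω = 2 arcsin(0.03541) ≈ 4.1°.

4.1°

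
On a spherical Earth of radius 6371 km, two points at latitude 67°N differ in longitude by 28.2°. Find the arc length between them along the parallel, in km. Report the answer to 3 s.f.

Arc length along a parallel = R cos φ · Δλ (with Δλ in radians).
= 6371 × cos 67° × (28.2° × π/180) = 6371 × 0.3907 × 0.4922 ≈ 1230 km.

1230 km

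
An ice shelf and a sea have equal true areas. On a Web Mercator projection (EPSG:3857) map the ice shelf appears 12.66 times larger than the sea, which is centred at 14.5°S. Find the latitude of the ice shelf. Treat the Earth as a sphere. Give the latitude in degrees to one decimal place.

Mercator areal scale is sec²φ, so apparent-area ratio = sec²φ₁ / sec²φ₂ = cos²φ₂ / cos²φ₁.
cos²φ₂ / cos²φ₁ = 12.66  ⇒  cos φ₁ = cos 14.5° / √12.66 = 0.9681/3.558 = 0.2721.
φ₁ = arccos(0.2721) ≈ 74.2°.

74.2°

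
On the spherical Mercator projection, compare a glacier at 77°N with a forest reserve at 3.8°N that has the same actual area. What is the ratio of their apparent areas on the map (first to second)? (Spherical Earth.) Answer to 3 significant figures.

On Mercator, area is exaggerated by sec²φ = 1/cos²φ.
At 77°: sec²(77°) = 1/0.2250² = 19.76.
At 3.8°: sec²(3.8°) = 1/0.9978² = 1.004.
Ratio = 19.76/1.004 = cos²(3.8°)/cos²(77°) ≈ 19.7.

19.7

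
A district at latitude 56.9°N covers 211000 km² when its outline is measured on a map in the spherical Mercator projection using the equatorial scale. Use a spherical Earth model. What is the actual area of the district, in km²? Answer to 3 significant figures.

Mercator is conformal, so the point scale is isotropic: h = k = sec φ = 1/cos φ.
Areal scale = k² = sec²φ = 1/cos²(56.9°) = 1/0.5461² = 3.353.
True area = apparent / (areal scale) = 211000 / 3.353 ≈ 62900 km².

62900 km²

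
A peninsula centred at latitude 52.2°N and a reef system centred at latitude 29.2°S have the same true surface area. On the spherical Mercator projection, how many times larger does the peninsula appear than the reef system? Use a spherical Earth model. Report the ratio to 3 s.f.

Mercator areal scale is sec²φ.
At 52.2°: sec²(52.2°) = 1/0.6129² = 2.662.
At 29.2°: sec²(29.2°) = 1/0.8729² = 1.312.
Ratio = 2.662/1.312 = cos²(29.2°)/cos²(52.2°) ≈ 2.03.

2.03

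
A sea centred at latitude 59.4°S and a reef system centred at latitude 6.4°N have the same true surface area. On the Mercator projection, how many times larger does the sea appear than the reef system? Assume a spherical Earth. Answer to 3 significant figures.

Mercator areal scale is sec²φ.
At 59.4°: sec²(59.4°) = 1/0.5090² = 3.859.
At 6.4°: sec²(6.4°) = 1/0.9938² = 1.013.
Ratio = 3.859/1.013 = cos²(6.4°)/cos²(59.4°) ≈ 3.81.

3.81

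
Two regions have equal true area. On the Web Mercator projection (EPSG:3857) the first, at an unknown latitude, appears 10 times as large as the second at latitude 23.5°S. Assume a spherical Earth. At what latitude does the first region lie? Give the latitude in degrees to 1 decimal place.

73.1°

For equal true areas on Mercator, apparent areas scale as sec²φ, so the ratio is cos²φ₂ / cos²φ₁.
cos²φ₂ / cos²φ₁ = 10  ⇒  cos φ₁ = cos 23.5° / √10 = 0.9171/3.162 = 0.2900.
φ₁ = arccos(0.2900) ≈ 73.1°.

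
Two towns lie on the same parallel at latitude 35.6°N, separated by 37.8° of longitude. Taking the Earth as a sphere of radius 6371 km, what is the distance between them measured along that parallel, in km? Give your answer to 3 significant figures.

Arc length along a parallel = R cos φ · Δλ (with Δλ in radians).
= 6371 × cos 35.6° × (37.8° × π/180) = 6371 × 0.8131 × 0.6597 ≈ 3420 km.

3420 km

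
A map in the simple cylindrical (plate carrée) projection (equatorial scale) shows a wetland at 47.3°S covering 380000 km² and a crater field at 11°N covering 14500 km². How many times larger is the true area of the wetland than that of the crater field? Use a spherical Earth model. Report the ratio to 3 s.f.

Plate carrée has h = 1 and k = sec φ, giving areal scale sec φ; true area = (apparent area) · cos φ.
True area of wetland: 380000 × cos(47.3°) = 380000 × 0.6782 = 257700 km².
True area of crater field: 14500 × cos(11°) = 14500 × 0.9816 = 14230 km².
Ratio = 257700 / 14230 ≈ 18.1.

18.1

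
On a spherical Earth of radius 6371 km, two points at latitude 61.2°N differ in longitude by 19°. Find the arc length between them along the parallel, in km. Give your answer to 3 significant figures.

Arc length along a parallel = R cos φ · Δλ (with Δλ in radians).
= 6371 × cos 61.2° × (19° × π/180) = 6371 × 0.4818 × 0.3316 ≈ 1020 km.

1020 km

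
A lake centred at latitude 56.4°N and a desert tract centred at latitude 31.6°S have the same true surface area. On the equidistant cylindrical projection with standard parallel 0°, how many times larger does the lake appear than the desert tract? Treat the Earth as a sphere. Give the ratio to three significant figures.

Plate carrée maps x = Rλ, y = Rφ. The meridian scale is h = 1 and the parallel scale is k = 1/cos φ = sec φ.
Areal scale at 56.4°: h·k = 1.000 × 1.807 = 1.807.
Areal scale at 31.6°: h·k = 1.000 × 1.174 = 1.174.
Ratio = 1.807/1.174 ≈ 1.54.

1.54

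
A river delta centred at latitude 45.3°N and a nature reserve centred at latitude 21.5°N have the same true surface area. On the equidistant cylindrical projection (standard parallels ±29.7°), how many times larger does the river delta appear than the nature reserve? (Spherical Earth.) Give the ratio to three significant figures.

The equidistant cylindrical projection with φ₀ = 29.7° has h = 1 (meridians true) and k = cos φ₀ / cos φ along parallels.
Areal scale at 45.3°: h·k = 1.000 × 1.235 = 1.235.
Areal scale at 21.5°: h·k = 1.000 × 0.9336 = 0.9336.
Ratio = 1.235/0.9336 ≈ 1.32.

1.32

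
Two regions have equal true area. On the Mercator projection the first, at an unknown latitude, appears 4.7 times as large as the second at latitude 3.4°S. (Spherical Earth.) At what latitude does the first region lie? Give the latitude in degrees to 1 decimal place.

Mercator areal scale is sec²φ, so apparent-area ratio = sec²φ₁ / sec²φ₂ = cos²φ₂ / cos²φ₁.
cos²φ₂ / cos²φ₁ = 4.7  ⇒  cos φ₁ = cos 3.4° / √4.7 = 0.9982/2.168 = 0.4605.
φ₁ = arccos(0.4605) ≈ 62.6°.

62.6°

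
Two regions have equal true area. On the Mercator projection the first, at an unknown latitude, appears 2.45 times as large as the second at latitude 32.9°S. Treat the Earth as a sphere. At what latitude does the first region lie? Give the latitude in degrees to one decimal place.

57.6°

On Mercator, (apparent₁)/(apparent₂) = sec²φ₁ / sec²φ₂ when true areas are equal.
cos²φ₂ / cos²φ₁ = 2.45  ⇒  cos φ₁ = cos 32.9° / √2.45 = 0.8396/1.565 = 0.5364.
φ₁ = arccos(0.5364) ≈ 57.6°.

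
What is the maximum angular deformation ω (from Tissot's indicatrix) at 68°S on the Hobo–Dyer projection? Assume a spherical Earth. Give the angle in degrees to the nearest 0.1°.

78.9°

Hobo–Dyer is a cylindrical equal-area projection with standard parallels at ±37.5°. Cylindrical equal-area (φ₀ = 37.5°): h = cos φ / cos 37.5° along meridians, k = cos 37.5° / cos φ along parallels; h·k = 1.
At 68°: h = 0.4722, k = 2.118; principal scales a = 2.118, b = 0.4722.
sin(ω/2) = (a − b)/(a + b) = 1.646/2.590 = 0.6354, so ω = 2 arcsin(0.6354) ≈ 78.9°.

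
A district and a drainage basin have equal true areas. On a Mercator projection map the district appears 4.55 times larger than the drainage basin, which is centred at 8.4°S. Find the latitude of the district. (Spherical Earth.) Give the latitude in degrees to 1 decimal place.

For equal true areas on Mercator, apparent areas scale as sec²φ, so the ratio is cos²φ₂ / cos²φ₁.
cos²φ₂ / cos²φ₁ = 4.55  ⇒  cos φ₁ = cos 8.4° / √4.55 = 0.9893/2.133 = 0.4638.
φ₁ = arccos(0.4638) ≈ 62.4°.

62.4°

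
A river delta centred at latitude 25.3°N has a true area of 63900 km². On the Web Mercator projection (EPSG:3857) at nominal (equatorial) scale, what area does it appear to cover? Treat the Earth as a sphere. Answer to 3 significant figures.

For Mercator, h = k = sec φ (a conformal cylindrical projection has a single point scale, 1/cos φ).
Areal scale = k² = sec²φ = 1/cos²(25.3°) = 1/0.9041² = 1.223.
Apparent area = 63900 × 1.223 ≈ 78200 km².

78200 km²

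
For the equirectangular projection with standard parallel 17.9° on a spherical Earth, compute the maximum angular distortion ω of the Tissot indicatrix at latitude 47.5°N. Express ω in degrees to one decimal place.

19.5°

In the equirectangular projection with standard parallel φ₀ = 17.9° (x = Rλ cos φ₀, y = Rφ), meridians are true-scale (h = 1) and the parallel scale is k = cos φ₀ / cos φ.
At 47.5°: h = 1.000, k = 1.409; principal scales a = 1.409, b = 1.000.
sin(ω/2) = (a − b)/(a + b) = 0.4085/2.409 = 0.1696, so ω = 2 arcsin(0.1696) ≈ 19.5°.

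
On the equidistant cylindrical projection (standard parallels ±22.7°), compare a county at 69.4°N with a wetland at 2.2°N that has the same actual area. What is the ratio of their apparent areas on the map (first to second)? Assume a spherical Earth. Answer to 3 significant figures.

2.84

With standard parallel φ₀ = 22.7°, the equirectangular projection gives x = Rλ cos φ₀, y = Rφ, so h = 1 and k = cos 22.7° / cos φ.
Areal scale at 69.4°: h·k = 1.000 × 2.622 = 2.622.
Areal scale at 2.2°: h·k = 1.000 × 0.9232 = 0.9232.
Ratio = 2.622/0.9232 ≈ 2.84.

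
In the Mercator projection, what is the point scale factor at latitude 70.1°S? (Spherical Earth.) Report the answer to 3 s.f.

For Mercator, h = k = sec φ (a conformal cylindrical projection has a single point scale, 1/cos φ).
k = 1/cos 70.1° = 1/0.3404 = 2.938.

2.94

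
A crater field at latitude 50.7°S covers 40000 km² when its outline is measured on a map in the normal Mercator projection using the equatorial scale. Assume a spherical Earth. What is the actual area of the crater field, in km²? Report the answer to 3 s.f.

16000 km²

The Mercator projection is conformal; its linear scale factor is the same in every direction and equals sec φ = 1/cos φ.
Areal scale = k² = sec²φ = 1/cos²(50.7°) = 1/0.6334² = 2.493.
True area = apparent / (areal scale) = 40000 / 2.493 ≈ 16000 km².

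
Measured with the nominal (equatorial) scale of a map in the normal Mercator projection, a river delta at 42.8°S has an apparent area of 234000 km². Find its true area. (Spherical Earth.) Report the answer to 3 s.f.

The Mercator projection is conformal; its linear scale factor is the same in every direction and equals sec φ = 1/cos φ.
Areal scale = k² = sec²φ = 1/cos²(42.8°) = 1/0.7337² = 1.857.
True area = apparent / (areal scale) = 234000 / 1.857 ≈ 126000 km².

126000 km²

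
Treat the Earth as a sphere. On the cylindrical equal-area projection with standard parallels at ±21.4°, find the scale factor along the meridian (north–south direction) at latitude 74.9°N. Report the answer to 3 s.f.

For cylindrical equal-area with standard parallel φ₀, h = cos φ / cos φ₀ and k = cos φ₀ / cos φ, so h·k = 1.
h = cos 74.9° / cos 21.4° = 0.2605/0.9311 = 0.2798.

0.280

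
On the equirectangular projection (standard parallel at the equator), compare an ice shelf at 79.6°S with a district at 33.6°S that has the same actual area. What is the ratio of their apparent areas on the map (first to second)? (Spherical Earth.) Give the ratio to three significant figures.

In the plate carrée (x = Rλ, y = Rφ), meridians are true-scale (h = 1) and parallels are stretched by k = sec φ.
Areal scale at 79.6°: h·k = 1.000 × 5.540 = 5.540.
Areal scale at 33.6°: h·k = 1.000 × 1.201 = 1.201.
Ratio = 5.540/1.201 ≈ 4.61.

4.61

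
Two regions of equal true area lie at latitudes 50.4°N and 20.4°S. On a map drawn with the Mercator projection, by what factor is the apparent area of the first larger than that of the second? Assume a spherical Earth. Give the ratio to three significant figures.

2.16

On Mercator, area is exaggerated by sec²φ = 1/cos²φ.
At 50.4°: sec²(50.4°) = 1/0.6374² = 2.461.
At 20.4°: sec²(20.4°) = 1/0.9373² = 1.138.
Ratio = 2.461/1.138 = cos²(20.4°)/cos²(50.4°) ≈ 2.16.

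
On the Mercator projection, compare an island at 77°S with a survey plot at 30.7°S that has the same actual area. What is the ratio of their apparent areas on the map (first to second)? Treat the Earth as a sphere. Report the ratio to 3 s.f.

14.6

Mercator areal scale is sec²φ.
At 77°: sec²(77°) = 1/0.2250² = 19.76.
At 30.7°: sec²(30.7°) = 1/0.8599² = 1.353.
Ratio = 19.76/1.353 = cos²(30.7°)/cos²(77°) ≈ 14.6.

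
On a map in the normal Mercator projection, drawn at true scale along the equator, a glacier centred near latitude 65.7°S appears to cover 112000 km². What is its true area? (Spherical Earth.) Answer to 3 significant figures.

The Mercator projection is conformal; its linear scale factor is the same in every direction and equals sec φ = 1/cos φ.
Areal scale = k² = sec²φ = 1/cos²(65.7°) = 1/0.4115² = 5.905.
True area = apparent / (areal scale) = 112000 / 5.905 ≈ 19000 km².

19000 km²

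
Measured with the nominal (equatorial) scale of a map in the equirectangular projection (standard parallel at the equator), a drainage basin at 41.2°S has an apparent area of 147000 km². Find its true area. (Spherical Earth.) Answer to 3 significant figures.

111000 km²

Plate carrée maps x = Rλ, y = Rφ. The meridian scale is h = 1 and the parallel scale is k = 1/cos φ = sec φ.
Areal scale = h·k = 1 × sec φ; at 41.2°, h = 1.000, k = 1.329, so h·k = 1.329.
True area = apparent / (areal scale) = 147000 / 1.329 ≈ 111000 km².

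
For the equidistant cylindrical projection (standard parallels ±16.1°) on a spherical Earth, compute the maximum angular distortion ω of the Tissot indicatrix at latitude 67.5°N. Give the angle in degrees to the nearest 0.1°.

51.0°

In the equirectangular projection with standard parallel φ₀ = 16.1° (x = Rλ cos φ₀, y = Rφ), meridians are true-scale (h = 1) and the parallel scale is k = cos φ₀ / cos φ.
At 67.5°: h = 1.000, k = 2.511; principal scales a = 2.511, b = 1.000.
sin(ω/2) = (a − b)/(a + b) = 1.511/3.511 = 0.4303, so ω = 2 arcsin(0.4303) ≈ 51.0°.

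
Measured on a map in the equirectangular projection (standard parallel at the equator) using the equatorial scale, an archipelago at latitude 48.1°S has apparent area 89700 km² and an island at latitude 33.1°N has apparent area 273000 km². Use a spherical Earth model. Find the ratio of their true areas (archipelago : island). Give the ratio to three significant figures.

0.262

On the plate carrée, areal scale = h·k = 1 × sec φ, so true area = apparent × cos φ.
True area of archipelago: 89700 × cos(48.1°) = 89700 × 0.6678 = 59900 km².
True area of island: 273000 × cos(33.1°) = 273000 × 0.8377 = 228700 km².
Ratio = 59900 / 228700 ≈ 0.262.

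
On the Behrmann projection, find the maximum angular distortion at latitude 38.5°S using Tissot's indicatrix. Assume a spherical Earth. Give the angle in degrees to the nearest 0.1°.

11.6°

The Behrmann projection is cylindrical equal-area with φ₀ = 30°. A cylindrical equal-area projection with standard parallel φ₀ has meridian scale h = cos φ / cos φ₀ and parallel scale k = cos φ₀ / cos φ (so areas are preserved, h·k = 1).
At 38.5°: h = 0.9037, k = 1.107; principal scales a = 1.107, b = 0.9037.
sin(ω/2) = (a − b)/(a + b) = 0.2029/2.010 = 0.1009, so ω = 2 arcsin(0.1009) ≈ 11.6°.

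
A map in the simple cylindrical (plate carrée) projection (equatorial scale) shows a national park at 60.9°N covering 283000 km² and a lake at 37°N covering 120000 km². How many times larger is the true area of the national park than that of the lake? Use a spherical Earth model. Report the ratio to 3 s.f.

On the plate carrée, areal scale = h·k = 1 × sec φ, so true area = apparent × cos φ.
True area of national park: 283000 × cos(60.9°) = 283000 × 0.4863 = 137600 km².
True area of lake: 120000 × cos(37°) = 120000 × 0.7986 = 95840 km².
Ratio = 137600 / 95840 ≈ 1.44.

1.44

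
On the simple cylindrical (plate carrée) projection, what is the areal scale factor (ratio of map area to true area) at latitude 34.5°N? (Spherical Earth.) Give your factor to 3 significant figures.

1.21

For the equirectangular projection with φ₀ = 0 (plate carrée), h = 1 along meridians and k = sec φ along parallels.
Areal scale = h·k = 1 × sec φ; at 34.5°, h = 1.000, k = 1.213, so h·k = 1.213.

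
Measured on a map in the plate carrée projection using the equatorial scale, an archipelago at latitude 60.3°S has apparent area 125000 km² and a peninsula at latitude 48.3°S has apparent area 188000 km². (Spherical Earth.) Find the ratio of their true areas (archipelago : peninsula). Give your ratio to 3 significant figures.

0.495

On the plate carrée, areal scale = h·k = 1 × sec φ, so true area = apparent × cos φ.
True area of archipelago: 125000 × cos(60.3°) = 125000 × 0.4955 = 61930 km².
True area of peninsula: 188000 × cos(48.3°) = 188000 × 0.6652 = 125100 km².
Ratio = 61930 / 125100 ≈ 0.495.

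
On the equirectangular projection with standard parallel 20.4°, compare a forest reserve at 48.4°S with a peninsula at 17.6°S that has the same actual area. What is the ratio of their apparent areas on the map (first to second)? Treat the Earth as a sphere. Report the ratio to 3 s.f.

1.44

In the equirectangular projection with standard parallel φ₀ = 20.4° (x = Rλ cos φ₀, y = Rφ), meridians are true-scale (h = 1) and the parallel scale is k = cos φ₀ / cos φ.
Areal scale at 48.4°: h·k = 1.000 × 1.412 = 1.412.
Areal scale at 17.6°: h·k = 1.000 × 0.9833 = 0.9833.
Ratio = 1.412/0.9833 ≈ 1.44.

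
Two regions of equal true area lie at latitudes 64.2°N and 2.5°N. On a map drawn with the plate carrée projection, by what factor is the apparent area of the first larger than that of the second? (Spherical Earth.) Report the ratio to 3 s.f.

2.30

Plate carrée maps x = Rλ, y = Rφ. The meridian scale is h = 1 and the parallel scale is k = 1/cos φ = sec φ.
Areal scale at 64.2°: h·k = 1.000 × 2.298 = 2.298.
Areal scale at 2.5°: h·k = 1.000 × 1.001 = 1.001.
Ratio = 2.298/1.001 ≈ 2.30.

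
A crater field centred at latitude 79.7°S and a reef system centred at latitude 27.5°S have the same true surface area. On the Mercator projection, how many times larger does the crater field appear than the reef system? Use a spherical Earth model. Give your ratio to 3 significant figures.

24.6

Mercator is conformal with k = sec φ, so areal scale = k² = sec²φ.
At 79.7°: sec²(79.7°) = 1/0.1788² = 31.28.
At 27.5°: sec²(27.5°) = 1/0.8870² = 1.271.
Ratio = 31.28/1.271 = cos²(27.5°)/cos²(79.7°) ≈ 24.6.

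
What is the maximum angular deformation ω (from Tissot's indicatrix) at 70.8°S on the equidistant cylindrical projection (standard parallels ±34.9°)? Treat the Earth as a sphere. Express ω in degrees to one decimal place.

With standard parallel φ₀ = 34.9°, the equirectangular projection gives x = Rλ cos φ₀, y = Rφ, so h = 1 and k = cos 34.9° / cos φ.
At 70.8°: h = 1.000, k = 2.494; principal scales a = 2.494, b = 1.000.
sin(ω/2) = (a − b)/(a + b) = 1.494/3.494 = 0.4276, so ω = 2 arcsin(0.4276) ≈ 50.6°.

50.6°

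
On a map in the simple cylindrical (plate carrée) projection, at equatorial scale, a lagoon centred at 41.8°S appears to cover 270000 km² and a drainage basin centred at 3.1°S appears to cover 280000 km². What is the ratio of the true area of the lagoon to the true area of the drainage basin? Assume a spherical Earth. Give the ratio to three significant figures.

0.720

On the plate carrée, areal scale = h·k = 1 × sec φ, so true area = apparent × cos φ.
True area of lagoon: 270000 × cos(41.8°) = 270000 × 0.7455 = 201300 km².
True area of drainage basin: 280000 × cos(3.1°) = 280000 × 0.9985 = 279600 km².
Ratio = 201300 / 279600 ≈ 0.720.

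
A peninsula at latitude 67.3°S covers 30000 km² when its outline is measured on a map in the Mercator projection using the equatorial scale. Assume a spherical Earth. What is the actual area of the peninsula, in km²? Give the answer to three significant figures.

4470 km²

Mercator is conformal, so the point scale is isotropic: h = k = sec φ = 1/cos φ.
Areal scale = k² = sec²φ = 1/cos²(67.3°) = 1/0.3859² = 6.715.
True area = apparent / (areal scale) = 30000 / 6.715 ≈ 4470 km².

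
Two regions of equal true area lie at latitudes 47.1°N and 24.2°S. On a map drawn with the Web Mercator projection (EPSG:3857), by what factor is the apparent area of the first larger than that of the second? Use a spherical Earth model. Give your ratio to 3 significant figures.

1.80

Mercator areal scale is sec²φ.
At 47.1°: sec²(47.1°) = 1/0.6807² = 2.158.
At 24.2°: sec²(24.2°) = 1/0.9121² = 1.202.
Ratio = 2.158/1.202 = cos²(24.2°)/cos²(47.1°) ≈ 1.80.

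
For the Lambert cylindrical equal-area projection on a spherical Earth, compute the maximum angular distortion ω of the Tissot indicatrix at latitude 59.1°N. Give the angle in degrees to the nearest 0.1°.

The Lambert cylindrical equal-area projection is the cylindrical equal-area projection with its standard parallel at the equator (φ₀ = 0). A cylindrical equal-area projection with standard parallel φ₀ has meridian scale h = cos φ / cos φ₀ and parallel scale k = cos φ₀ / cos φ (so areas are preserved, h·k = 1).
At 59.1°: h = 0.5135, k = 1.947; principal scales a = 1.947, b = 0.5135.
sin(ω/2) = (a − b)/(a + b) = 1.434/2.461 = 0.5826, so ω = 2 arcsin(0.5826) ≈ 71.3°.

71.3°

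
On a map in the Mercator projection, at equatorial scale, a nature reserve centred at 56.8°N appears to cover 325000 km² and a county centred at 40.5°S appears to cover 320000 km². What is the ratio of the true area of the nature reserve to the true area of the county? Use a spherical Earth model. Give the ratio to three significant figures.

0.527

On Mercator the areal scale is sec²φ, so true area = apparent × cos²φ.
True area of nature reserve: 325000 × cos²(56.8°) = 325000 × 0.2998 = 97440 km².
True area of county: 320000 × cos²(40.5°) = 320000 × 0.5782 = 185000 km².
Ratio = 97440 / 185000 ≈ 0.527.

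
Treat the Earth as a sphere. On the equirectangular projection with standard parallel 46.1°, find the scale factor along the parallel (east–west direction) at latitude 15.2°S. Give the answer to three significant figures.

The equidistant cylindrical projection with φ₀ = 46.1° has h = 1 (meridians true) and k = cos φ₀ / cos φ along parallels.
k = cos 46.1° / cos 15.2° = 0.6934/0.9650 = 0.7185.

0.719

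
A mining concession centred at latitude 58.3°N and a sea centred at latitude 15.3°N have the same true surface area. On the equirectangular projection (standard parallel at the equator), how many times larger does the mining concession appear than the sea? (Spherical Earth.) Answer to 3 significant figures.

In the plate carrée (x = Rλ, y = Rφ), meridians are true-scale (h = 1) and parallels are stretched by k = sec φ.
Areal scale at 58.3°: h·k = 1.000 × 1.903 = 1.903.
Areal scale at 15.3°: h·k = 1.000 × 1.037 = 1.037.
Ratio = 1.903/1.037 ≈ 1.84.

1.84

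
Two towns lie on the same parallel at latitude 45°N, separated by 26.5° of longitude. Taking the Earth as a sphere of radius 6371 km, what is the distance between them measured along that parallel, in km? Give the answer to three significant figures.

Arc length along a parallel = R cos φ · Δλ (with Δλ in radians).
= 6371 × cos 45° × (26.5° × π/180) = 6371 × 0.7071 × 0.4625 ≈ 2080 km.

2080 km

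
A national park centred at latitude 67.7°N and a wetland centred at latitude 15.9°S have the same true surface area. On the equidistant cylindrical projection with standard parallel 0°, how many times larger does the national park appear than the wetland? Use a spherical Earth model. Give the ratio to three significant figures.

For the equirectangular projection with φ₀ = 0 (plate carrée), h = 1 along meridians and k = sec φ along parallels.
Areal scale at 67.7°: h·k = 1.000 × 2.635 = 2.635.
Areal scale at 15.9°: h·k = 1.000 × 1.040 = 1.040.
Ratio = 2.635/1.040 ≈ 2.53.

2.53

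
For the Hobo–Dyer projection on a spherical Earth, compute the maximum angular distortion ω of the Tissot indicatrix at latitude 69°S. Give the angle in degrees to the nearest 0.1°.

82.8°

Hobo–Dyer is a cylindrical equal-area projection with standard parallels at ±37.5°. Cylindrical equal-area (φ₀ = 37.5°): h = cos φ / cos 37.5° along meridians, k = cos 37.5° / cos φ along parallels; h·k = 1.
At 69°: h = 0.4517, k = 2.214; principal scales a = 2.214, b = 0.4517.
sin(ω/2) = (a − b)/(a + b) = 1.762/2.666 = 0.6611, so ω = 2 arcsin(0.6611) ≈ 82.8°.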